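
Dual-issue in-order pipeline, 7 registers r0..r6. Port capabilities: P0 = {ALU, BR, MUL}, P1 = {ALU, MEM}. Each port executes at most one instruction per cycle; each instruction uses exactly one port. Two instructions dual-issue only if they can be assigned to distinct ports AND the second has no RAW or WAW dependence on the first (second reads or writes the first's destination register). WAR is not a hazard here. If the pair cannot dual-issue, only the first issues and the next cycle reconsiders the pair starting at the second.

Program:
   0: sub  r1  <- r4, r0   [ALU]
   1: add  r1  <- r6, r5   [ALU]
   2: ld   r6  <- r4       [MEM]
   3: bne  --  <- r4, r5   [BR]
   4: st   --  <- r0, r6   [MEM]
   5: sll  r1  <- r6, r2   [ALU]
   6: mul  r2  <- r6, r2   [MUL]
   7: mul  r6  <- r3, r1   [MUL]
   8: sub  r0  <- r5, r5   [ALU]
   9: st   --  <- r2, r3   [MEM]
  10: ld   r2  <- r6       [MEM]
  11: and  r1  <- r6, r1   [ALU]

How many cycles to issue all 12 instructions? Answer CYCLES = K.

CYCLES = 7

  cy0 -> i0 (sub.ALU) WAW r1
  cy1 -> i1+i2 (add.ALU;ld.MEM) dual
  cy2 -> i3+i4 (bne.BR;st.MEM) dual
  cy3 -> i5+i6 (sll.ALU;mul.MUL) dual
  cy4 -> i7+i8 (mul.MUL;sub.ALU) dual
  cy5 -> i9 (st.MEM) no-port MEM/MEM
  cy6 -> i10+i11 (ld.MEM;and.ALU) dual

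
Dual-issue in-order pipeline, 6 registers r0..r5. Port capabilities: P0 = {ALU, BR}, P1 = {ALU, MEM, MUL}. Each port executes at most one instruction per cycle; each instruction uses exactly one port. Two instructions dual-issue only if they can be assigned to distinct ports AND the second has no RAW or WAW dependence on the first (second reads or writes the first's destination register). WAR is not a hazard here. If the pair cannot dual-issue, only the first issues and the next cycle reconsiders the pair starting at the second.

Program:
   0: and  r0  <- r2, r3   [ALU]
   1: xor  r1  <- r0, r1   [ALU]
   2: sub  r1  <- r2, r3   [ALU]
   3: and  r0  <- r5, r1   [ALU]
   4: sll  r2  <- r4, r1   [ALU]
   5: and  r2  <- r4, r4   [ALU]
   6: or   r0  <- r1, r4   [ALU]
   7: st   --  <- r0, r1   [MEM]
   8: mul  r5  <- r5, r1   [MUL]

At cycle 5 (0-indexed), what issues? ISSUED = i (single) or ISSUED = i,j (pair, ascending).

[0] i0  and  -- RAW r0
[1] i1  xor  -- WAW r1
[2] i2  sub  -- RAW r1
[3] i3&i4  and/sll  -- pair
[4] i5&i6  and/or  -- pair
[5] i7  st  -- no-port MEM/MUL
[6] i8  mul  -- tail

ISSUED = 7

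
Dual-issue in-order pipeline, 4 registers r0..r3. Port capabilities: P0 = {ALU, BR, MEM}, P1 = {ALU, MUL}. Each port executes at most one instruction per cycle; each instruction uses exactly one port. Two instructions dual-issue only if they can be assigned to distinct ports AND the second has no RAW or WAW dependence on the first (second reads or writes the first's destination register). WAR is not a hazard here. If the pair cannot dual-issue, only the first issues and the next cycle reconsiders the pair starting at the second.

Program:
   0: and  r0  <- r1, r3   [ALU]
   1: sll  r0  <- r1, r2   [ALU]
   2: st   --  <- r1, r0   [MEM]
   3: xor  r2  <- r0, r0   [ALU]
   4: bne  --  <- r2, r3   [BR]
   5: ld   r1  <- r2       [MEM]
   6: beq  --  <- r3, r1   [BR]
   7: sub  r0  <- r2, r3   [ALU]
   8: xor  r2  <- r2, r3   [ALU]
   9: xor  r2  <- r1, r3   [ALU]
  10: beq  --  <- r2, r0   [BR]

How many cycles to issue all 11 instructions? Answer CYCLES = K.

0. and @i0  | WAW r0
1. sll @i1  | RAW r0
2. st;xor @i2+i3  | dual
3. bne @i4  | no-port BR/MEM
4. ld @i5  | no-port MEM/BR
5. beq;sub @i6+i7  | dual
6. xor @i8  | WAW r2
7. xor @i9  | RAW r2
8. beq @i10  | tail

CYCLES = 9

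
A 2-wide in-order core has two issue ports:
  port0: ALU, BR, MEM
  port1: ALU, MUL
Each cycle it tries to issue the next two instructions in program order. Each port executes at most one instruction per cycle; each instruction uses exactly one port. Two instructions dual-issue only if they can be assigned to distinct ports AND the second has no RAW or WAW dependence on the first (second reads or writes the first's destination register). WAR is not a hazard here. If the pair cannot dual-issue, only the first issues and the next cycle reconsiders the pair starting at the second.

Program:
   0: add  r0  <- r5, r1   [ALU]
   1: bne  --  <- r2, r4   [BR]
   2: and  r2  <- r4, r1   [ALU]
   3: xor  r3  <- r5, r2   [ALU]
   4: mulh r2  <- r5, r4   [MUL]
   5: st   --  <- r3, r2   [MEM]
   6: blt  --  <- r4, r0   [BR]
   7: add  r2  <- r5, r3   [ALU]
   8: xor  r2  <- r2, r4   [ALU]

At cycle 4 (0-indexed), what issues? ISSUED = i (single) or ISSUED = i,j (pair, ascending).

t=0 i0&i1:add bne ; 2-wide
t=1 i2:and ; RAW r2
t=2 i3&i4:xor mulh ; 2-wide
t=3 i5:st ; no-port MEM/BR
t=4 i6&i7:blt add ; 2-wide
t=5 i8:xor ; tail

ISSUED = 6,7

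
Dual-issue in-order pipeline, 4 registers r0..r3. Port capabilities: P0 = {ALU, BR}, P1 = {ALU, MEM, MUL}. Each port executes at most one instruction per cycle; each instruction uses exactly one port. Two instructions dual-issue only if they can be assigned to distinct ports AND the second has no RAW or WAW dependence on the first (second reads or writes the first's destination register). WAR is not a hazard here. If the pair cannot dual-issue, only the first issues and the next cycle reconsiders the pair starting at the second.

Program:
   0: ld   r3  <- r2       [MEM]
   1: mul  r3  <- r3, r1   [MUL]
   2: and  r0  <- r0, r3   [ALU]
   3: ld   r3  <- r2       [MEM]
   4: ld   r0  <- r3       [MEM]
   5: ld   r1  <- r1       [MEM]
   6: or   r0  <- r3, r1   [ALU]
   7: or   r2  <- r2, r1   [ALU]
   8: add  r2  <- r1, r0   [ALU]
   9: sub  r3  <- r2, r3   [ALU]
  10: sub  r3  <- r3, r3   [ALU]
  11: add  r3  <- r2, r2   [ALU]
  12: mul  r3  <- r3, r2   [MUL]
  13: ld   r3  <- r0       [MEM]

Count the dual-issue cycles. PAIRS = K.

PAIRS = 2

#0 head=0: ld i0 no-port MEM/MUL
#1 head=1: mul i1 RAW r3
#2 head=2: and;ld i2,i3 2-wide
#3 head=4: ld i4 no-port MEM/MEM
#4 head=5: ld i5 RAW r1
#5 head=6: or;or i6,i7 2-wide
#6 head=8: add i8 RAW r2
#7 head=9: sub i9 RAW+WAW r3
#8 head=10: sub i10 WAW r3
#9 head=11: add i11 RAW+WAW r3
#10 head=12: mul i12 no-port MUL/MEM
#11 head=13: ld i13 tail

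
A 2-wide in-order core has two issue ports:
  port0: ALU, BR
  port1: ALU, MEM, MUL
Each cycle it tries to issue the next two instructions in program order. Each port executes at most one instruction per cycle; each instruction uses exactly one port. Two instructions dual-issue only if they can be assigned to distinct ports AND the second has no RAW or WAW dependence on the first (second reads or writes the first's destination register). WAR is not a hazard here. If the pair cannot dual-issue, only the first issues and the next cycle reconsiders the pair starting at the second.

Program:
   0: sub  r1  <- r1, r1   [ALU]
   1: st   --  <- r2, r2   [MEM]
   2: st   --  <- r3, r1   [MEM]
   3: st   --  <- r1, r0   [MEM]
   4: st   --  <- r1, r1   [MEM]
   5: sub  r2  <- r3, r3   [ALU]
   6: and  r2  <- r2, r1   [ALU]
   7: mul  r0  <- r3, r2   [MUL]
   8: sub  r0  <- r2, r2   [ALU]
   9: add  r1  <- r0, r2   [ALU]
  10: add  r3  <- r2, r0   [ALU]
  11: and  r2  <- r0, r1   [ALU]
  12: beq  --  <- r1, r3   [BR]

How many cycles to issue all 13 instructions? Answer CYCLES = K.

t=0 i0+i1:sub+st ; 2-wide
t=1 i2:st ; no-port MEM/MEM
t=2 i3:st ; no-port MEM/MEM
t=3 i4+i5:st+sub ; 2-wide
t=4 i6:and ; RAW r2
t=5 i7:mul ; WAW r0
t=6 i8:sub ; RAW r0
t=7 i9+i10:add+add ; 2-wide
t=8 i11+i12:and+beq ; 2-wide

CYCLES = 9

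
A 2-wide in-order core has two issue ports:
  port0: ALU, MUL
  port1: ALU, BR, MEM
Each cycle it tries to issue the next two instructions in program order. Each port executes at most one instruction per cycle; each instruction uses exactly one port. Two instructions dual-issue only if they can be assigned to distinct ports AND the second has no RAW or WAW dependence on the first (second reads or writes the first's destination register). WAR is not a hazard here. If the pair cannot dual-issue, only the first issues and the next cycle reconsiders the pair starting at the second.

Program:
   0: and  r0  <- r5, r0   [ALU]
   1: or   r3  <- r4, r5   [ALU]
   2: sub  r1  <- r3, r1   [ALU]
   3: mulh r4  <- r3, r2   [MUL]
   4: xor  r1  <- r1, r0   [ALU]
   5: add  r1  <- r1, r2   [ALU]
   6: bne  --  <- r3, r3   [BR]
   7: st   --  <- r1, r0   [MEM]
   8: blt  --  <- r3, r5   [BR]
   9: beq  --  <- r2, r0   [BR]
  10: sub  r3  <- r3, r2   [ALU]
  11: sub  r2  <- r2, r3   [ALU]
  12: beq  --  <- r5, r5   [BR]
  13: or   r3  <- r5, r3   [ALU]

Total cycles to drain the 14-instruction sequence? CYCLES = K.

CYCLES = 9

#0 head=0: and or i0/i1 pair
#1 head=2: sub mulh i2/i3 pair
#2 head=4: xor i4 RAW+WAW r1
#3 head=5: add bne i5/i6 pair
#4 head=7: st i7 no-port MEM/BR
#5 head=8: blt i8 no-port BR/BR
#6 head=9: beq sub i9/i10 pair
#7 head=11: sub beq i11/i12 pair
#8 head=13: or i13 tail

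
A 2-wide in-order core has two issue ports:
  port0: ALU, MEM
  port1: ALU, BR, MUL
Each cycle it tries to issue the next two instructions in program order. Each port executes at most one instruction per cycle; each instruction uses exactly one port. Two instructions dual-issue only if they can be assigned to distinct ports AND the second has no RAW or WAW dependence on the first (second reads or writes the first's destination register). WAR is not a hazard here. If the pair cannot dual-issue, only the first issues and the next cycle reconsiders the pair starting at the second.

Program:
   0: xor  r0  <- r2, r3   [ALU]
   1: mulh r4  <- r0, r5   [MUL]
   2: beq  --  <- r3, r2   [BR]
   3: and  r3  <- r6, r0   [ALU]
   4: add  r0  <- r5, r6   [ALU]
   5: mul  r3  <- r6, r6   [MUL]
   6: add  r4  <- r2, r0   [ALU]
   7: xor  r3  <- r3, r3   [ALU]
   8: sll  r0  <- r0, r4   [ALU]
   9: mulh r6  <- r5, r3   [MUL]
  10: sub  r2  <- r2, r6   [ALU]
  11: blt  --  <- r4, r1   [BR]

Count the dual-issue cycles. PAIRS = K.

PAIRS = 5

c0: i0 xor  RAW r0
c1: i1 mulh  no-port MUL/BR
c2: i2&i3 beq+and  dual
c3: i4&i5 add+mul  dual
c4: i6&i7 add+xor  dual
c5: i8&i9 sll+mulh  dual
c6: i10&i11 sub+blt  dual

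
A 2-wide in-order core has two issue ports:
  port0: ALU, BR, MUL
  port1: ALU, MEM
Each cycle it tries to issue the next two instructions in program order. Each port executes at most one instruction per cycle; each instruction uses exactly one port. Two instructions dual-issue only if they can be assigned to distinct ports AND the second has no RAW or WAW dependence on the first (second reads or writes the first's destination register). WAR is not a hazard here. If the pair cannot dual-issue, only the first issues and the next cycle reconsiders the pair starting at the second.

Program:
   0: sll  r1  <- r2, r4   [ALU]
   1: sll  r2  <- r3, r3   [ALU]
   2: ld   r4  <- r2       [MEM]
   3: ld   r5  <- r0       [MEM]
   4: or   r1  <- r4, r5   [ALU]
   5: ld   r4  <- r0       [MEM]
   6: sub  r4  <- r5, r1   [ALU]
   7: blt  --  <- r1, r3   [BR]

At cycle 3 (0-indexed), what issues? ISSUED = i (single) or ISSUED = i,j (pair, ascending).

0. sll.ALU/sll.ALU @i0/i1  | 2-wide
1. ld.MEM @i2  | no-port MEM/MEM
2. ld.MEM @i3  | RAW r5
3. or.ALU/ld.MEM @i4/i5  | 2-wide
4. sub.ALU/blt.BR @i6/i7  | 2-wide

ISSUED = 4,5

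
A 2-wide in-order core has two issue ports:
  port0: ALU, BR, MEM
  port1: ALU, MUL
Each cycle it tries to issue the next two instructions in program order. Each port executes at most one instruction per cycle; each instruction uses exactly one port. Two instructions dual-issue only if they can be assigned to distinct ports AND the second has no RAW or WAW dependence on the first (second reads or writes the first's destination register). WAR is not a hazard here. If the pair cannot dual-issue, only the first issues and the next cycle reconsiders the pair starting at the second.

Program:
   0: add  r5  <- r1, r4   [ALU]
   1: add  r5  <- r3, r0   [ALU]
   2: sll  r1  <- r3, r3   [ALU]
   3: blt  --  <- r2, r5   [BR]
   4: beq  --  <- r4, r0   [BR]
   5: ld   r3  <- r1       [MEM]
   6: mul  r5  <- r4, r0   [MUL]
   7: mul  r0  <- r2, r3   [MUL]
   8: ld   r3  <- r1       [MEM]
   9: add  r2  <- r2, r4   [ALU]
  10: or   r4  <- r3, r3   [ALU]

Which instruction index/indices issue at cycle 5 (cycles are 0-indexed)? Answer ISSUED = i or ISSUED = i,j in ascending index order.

ISSUED = 7,8

t=0 i0:add.ALU ; WAW r5
t=1 i1&i2:add.ALU sll.ALU ; dual
t=2 i3:blt.BR ; no-port BR/BR
t=3 i4:beq.BR ; no-port BR/MEM
t=4 i5&i6:ld.MEM mul.MUL ; dual
t=5 i7&i8:mul.MUL ld.MEM ; dual
t=6 i9&i10:add.ALU or.ALU ; dual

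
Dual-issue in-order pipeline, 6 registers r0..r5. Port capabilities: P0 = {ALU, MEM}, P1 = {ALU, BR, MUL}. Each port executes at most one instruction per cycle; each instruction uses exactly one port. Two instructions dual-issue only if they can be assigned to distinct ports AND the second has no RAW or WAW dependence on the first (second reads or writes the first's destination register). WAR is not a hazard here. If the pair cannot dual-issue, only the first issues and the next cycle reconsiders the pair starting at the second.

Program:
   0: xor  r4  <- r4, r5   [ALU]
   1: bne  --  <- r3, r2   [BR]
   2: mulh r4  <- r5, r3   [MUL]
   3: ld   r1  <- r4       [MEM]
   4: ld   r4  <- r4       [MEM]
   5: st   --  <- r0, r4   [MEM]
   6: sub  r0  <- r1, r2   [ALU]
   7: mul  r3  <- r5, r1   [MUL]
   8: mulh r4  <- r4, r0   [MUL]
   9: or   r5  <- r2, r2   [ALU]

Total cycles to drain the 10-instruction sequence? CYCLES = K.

t=0 i0/i1:xor;bne ; 2-wide
t=1 i2:mulh ; RAW r4
t=2 i3:ld ; no-port MEM/MEM
t=3 i4:ld ; no-port MEM/MEM
t=4 i5/i6:st;sub ; 2-wide
t=5 i7:mul ; no-port MUL/MUL
t=6 i8/i9:mulh;or ; 2-wide

CYCLES = 7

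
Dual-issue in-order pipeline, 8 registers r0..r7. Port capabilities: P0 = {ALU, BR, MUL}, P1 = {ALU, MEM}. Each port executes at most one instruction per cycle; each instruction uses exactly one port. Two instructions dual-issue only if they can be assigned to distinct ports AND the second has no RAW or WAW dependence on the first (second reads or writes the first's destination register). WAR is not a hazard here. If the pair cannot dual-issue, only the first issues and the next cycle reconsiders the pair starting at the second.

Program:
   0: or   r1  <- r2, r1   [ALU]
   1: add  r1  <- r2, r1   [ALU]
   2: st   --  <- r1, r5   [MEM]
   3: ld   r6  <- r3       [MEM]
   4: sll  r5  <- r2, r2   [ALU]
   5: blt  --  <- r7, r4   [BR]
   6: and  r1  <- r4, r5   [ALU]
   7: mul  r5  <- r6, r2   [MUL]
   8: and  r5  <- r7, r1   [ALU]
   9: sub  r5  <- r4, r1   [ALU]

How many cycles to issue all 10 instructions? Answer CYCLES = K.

CYCLES = 8

0. or @i0  | RAW+WAW r1
1. add @i1  | RAW r1
2. st @i2  | no-port MEM/MEM
3. ld;sll @i3+i4  | 2-wide
4. blt;and @i5+i6  | 2-wide
5. mul @i7  | WAW r5
6. and @i8  | WAW r5
7. sub @i9  | tail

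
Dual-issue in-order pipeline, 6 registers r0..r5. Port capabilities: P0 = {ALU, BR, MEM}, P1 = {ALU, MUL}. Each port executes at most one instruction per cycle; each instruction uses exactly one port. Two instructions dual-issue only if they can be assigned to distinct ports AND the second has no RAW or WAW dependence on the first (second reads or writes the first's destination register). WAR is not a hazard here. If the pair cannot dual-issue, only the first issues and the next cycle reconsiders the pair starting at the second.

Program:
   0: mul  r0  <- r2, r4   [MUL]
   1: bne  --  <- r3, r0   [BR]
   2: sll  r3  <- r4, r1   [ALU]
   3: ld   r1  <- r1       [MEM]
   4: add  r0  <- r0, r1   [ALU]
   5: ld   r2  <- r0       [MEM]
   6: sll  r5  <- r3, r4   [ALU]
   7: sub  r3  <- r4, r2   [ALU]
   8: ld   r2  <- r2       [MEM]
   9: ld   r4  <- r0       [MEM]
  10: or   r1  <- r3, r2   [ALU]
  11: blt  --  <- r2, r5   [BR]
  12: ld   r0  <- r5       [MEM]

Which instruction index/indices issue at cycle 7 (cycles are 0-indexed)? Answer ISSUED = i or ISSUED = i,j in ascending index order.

c0: i0 mul  RAW r0
c1: i1&i2 bne sll  dual
c2: i3 ld  RAW r1
c3: i4 add  RAW r0
c4: i5&i6 ld sll  dual
c5: i7&i8 sub ld  dual
c6: i9&i10 ld or  dual
c7: i11 blt  no-port BR/MEM
c8: i12 ld  tail

ISSUED = 11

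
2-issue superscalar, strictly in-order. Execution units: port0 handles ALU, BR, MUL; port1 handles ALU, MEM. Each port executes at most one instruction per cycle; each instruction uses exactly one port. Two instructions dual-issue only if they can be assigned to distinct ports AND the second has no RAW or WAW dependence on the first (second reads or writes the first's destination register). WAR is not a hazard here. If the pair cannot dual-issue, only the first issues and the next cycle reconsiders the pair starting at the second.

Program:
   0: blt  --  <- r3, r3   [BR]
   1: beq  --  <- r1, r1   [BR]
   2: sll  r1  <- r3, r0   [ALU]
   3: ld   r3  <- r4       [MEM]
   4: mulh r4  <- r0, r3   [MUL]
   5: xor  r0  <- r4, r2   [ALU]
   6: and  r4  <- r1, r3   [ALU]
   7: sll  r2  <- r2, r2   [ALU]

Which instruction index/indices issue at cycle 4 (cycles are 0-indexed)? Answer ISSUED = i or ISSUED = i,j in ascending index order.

[0] i0  blt  -- no-port BR/BR
[1] i1&i2  beq/sll  -- 2-wide
[2] i3  ld  -- RAW r3
[3] i4  mulh  -- RAW r4
[4] i5&i6  xor/and  -- 2-wide
[5] i7  sll  -- tail

ISSUED = 5,6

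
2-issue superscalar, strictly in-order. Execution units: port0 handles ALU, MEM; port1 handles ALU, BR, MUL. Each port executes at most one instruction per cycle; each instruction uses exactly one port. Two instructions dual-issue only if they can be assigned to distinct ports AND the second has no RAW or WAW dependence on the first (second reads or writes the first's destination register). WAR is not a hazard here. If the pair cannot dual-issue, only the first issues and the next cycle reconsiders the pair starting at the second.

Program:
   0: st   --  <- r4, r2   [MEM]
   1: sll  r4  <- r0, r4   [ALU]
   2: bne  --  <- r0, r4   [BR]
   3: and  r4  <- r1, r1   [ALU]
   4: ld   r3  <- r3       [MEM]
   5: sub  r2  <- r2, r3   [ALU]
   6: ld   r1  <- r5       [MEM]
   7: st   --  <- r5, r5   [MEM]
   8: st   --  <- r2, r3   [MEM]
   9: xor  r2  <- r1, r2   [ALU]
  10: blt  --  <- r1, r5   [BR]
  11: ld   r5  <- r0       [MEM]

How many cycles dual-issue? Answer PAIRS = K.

PAIRS = 5

t=0 i0,i1:st.MEM/sll.ALU ; 2-wide
t=1 i2,i3:bne.BR/and.ALU ; 2-wide
t=2 i4:ld.MEM ; RAW r3
t=3 i5,i6:sub.ALU/ld.MEM ; 2-wide
t=4 i7:st.MEM ; no-port MEM/MEM
t=5 i8,i9:st.MEM/xor.ALU ; 2-wide
t=6 i10,i11:blt.BR/ld.MEM ; 2-wide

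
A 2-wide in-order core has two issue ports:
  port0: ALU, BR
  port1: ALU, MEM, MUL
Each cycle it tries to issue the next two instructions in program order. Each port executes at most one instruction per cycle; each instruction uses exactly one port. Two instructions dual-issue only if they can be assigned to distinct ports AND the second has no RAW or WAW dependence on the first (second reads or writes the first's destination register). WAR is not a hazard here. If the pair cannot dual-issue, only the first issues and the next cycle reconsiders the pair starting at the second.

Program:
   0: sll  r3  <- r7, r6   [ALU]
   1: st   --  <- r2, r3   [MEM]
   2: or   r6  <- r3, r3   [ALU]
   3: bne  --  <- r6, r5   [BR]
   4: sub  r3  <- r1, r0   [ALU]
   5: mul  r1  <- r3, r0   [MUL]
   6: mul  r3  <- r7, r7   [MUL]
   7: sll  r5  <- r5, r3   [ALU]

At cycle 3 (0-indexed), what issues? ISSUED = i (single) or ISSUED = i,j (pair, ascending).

  cy0 -> i0 (sll.ALU) RAW r3
  cy1 -> i1,i2 (st.MEM+or.ALU) 2-wide
  cy2 -> i3,i4 (bne.BR+sub.ALU) 2-wide
  cy3 -> i5 (mul.MUL) no-port MUL/MUL
  cy4 -> i6 (mul.MUL) RAW r3
  cy5 -> i7 (sll.ALU) tail

ISSUED = 5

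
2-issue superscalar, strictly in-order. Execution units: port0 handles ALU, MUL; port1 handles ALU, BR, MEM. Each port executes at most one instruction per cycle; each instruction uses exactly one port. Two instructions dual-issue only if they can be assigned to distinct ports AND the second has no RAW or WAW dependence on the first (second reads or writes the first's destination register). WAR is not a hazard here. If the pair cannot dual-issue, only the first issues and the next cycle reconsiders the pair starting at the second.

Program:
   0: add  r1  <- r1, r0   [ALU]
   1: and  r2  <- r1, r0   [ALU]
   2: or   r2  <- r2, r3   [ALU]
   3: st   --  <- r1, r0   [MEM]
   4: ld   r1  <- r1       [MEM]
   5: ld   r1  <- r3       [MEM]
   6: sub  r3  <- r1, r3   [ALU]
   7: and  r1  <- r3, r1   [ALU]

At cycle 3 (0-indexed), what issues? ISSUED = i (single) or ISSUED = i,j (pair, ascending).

0. add.ALU @i0  | RAW r1
1. and.ALU @i1  | RAW+WAW r2
2. or.ALU;st.MEM @i2,i3  | pair
3. ld.MEM @i4  | no-port MEM/MEM
4. ld.MEM @i5  | RAW r1
5. sub.ALU @i6  | RAW r3
6. and.ALU @i7  | tail

ISSUED = 4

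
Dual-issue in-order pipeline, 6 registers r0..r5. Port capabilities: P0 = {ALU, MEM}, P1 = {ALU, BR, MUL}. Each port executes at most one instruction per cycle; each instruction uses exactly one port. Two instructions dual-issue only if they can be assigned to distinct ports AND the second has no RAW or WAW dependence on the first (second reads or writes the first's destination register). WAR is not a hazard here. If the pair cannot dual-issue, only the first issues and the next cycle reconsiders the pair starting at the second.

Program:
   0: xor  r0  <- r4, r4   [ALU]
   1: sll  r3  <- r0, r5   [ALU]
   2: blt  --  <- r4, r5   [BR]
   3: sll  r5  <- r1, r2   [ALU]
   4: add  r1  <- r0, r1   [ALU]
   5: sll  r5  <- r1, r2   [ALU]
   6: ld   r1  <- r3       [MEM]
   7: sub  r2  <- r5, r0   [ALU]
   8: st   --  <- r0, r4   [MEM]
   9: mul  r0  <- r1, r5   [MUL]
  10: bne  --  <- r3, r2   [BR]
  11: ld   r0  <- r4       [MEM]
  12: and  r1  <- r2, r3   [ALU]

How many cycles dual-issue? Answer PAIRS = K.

PAIRS = 5

#0 head=0: xor.ALU i0 RAW r0
#1 head=1: sll.ALU/blt.BR i1/i2 pair
#2 head=3: sll.ALU/add.ALU i3/i4 pair
#3 head=5: sll.ALU/ld.MEM i5/i6 pair
#4 head=7: sub.ALU/st.MEM i7/i8 pair
#5 head=9: mul.MUL i9 no-port MUL/BR
#6 head=10: bne.BR/ld.MEM i10/i11 pair
#7 head=12: and.ALU i12 tail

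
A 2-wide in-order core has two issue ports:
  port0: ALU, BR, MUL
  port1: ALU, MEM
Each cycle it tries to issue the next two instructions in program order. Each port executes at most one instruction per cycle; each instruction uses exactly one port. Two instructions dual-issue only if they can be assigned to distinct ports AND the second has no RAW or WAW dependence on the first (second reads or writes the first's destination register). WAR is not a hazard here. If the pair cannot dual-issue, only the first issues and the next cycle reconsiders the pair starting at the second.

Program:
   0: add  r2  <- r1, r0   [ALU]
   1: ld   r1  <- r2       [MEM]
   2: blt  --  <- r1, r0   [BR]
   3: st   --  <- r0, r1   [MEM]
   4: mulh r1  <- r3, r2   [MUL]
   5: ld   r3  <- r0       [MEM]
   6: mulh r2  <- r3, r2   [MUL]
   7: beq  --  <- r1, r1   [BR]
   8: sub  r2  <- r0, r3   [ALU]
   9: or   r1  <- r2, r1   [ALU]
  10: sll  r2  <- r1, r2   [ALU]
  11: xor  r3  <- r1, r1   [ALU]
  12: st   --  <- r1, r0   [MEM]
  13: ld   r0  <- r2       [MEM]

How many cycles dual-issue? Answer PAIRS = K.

#0 head=0: add.ALU i0 RAW r2
#1 head=1: ld.MEM i1 RAW r1
#2 head=2: blt.BR+st.MEM i2+i3 2-wide
#3 head=4: mulh.MUL+ld.MEM i4+i5 2-wide
#4 head=6: mulh.MUL i6 no-port MUL/BR
#5 head=7: beq.BR+sub.ALU i7+i8 2-wide
#6 head=9: or.ALU i9 RAW r1
#7 head=10: sll.ALU+xor.ALU i10+i11 2-wide
#8 head=12: st.MEM i12 no-port MEM/MEM
#9 head=13: ld.MEM i13 tail

PAIRS = 4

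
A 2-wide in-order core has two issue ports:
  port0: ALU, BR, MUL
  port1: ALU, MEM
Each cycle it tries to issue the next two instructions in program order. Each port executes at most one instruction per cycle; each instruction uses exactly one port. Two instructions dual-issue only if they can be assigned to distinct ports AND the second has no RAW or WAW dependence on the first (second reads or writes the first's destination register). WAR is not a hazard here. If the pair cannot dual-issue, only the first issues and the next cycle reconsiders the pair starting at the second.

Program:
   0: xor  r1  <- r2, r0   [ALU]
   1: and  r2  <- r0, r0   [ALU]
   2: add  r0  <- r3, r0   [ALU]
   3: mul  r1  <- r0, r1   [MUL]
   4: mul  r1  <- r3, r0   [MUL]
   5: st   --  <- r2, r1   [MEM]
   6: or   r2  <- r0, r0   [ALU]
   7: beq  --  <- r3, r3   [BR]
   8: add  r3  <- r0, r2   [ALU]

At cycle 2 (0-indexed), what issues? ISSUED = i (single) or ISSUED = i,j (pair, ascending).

#0 head=0: xor.ALU/and.ALU i0+i1 pair
#1 head=2: add.ALU i2 RAW r0
#2 head=3: mul.MUL i3 no-port MUL/MUL
#3 head=4: mul.MUL i4 RAW r1
#4 head=5: st.MEM/or.ALU i5+i6 pair
#5 head=7: beq.BR/add.ALU i7+i8 pair

ISSUED = 3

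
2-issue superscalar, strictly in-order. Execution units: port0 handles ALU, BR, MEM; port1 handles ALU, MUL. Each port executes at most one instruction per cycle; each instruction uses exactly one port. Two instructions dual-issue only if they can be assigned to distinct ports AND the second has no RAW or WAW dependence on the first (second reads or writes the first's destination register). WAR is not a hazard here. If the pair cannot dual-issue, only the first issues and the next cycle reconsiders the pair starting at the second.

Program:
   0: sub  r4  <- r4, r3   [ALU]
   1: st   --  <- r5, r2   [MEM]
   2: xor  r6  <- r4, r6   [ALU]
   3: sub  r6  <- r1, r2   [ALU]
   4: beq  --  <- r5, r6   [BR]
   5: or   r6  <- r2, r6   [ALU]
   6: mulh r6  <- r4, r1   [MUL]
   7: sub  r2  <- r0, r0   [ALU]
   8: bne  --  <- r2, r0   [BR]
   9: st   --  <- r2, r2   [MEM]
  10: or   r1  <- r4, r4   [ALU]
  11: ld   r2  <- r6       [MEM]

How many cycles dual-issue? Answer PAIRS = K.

0. sub.ALU st.MEM @i0/i1  | dual
1. xor.ALU @i2  | WAW r6
2. sub.ALU @i3  | RAW r6
3. beq.BR or.ALU @i4/i5  | dual
4. mulh.MUL sub.ALU @i6/i7  | dual
5. bne.BR @i8  | no-port BR/MEM
6. st.MEM or.ALU @i9/i10  | dual
7. ld.MEM @i11  | tail

PAIRS = 4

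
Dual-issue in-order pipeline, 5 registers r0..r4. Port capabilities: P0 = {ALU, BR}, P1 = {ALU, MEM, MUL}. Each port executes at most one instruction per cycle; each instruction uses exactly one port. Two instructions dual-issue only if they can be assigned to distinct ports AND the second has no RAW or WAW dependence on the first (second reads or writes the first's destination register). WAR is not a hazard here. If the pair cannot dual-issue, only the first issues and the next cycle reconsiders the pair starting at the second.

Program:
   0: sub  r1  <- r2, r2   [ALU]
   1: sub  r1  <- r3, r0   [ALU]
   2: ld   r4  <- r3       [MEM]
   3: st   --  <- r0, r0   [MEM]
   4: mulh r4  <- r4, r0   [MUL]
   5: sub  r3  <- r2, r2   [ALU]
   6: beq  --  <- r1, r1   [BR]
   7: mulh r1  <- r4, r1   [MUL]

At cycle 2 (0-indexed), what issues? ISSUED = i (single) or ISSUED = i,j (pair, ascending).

t=0 i0:sub.ALU ; WAW r1
t=1 i1,i2:sub.ALU ld.MEM ; pair
t=2 i3:st.MEM ; no-port MEM/MUL
t=3 i4,i5:mulh.MUL sub.ALU ; pair
t=4 i6,i7:beq.BR mulh.MUL ; pair

ISSUED = 3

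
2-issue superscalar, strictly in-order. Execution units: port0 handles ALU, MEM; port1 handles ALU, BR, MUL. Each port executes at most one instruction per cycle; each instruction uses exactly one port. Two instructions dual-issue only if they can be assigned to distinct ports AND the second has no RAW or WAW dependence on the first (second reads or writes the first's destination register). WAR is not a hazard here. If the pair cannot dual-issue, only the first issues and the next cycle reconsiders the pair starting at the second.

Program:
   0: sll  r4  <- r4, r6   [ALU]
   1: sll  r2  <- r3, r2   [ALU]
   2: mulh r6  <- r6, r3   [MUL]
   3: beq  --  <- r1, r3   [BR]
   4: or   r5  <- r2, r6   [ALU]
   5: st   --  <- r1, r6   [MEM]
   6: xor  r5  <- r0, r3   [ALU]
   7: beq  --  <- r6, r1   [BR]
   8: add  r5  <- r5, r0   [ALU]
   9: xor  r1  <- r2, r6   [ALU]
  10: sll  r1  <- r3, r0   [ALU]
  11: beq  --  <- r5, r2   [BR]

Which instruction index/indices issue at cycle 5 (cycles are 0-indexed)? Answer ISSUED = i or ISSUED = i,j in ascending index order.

t=0 i0+i1:sll.ALU/sll.ALU ; dual
t=1 i2:mulh.MUL ; no-port MUL/BR
t=2 i3+i4:beq.BR/or.ALU ; dual
t=3 i5+i6:st.MEM/xor.ALU ; dual
t=4 i7+i8:beq.BR/add.ALU ; dual
t=5 i9:xor.ALU ; WAW r1
t=6 i10+i11:sll.ALU/beq.BR ; dual

ISSUED = 9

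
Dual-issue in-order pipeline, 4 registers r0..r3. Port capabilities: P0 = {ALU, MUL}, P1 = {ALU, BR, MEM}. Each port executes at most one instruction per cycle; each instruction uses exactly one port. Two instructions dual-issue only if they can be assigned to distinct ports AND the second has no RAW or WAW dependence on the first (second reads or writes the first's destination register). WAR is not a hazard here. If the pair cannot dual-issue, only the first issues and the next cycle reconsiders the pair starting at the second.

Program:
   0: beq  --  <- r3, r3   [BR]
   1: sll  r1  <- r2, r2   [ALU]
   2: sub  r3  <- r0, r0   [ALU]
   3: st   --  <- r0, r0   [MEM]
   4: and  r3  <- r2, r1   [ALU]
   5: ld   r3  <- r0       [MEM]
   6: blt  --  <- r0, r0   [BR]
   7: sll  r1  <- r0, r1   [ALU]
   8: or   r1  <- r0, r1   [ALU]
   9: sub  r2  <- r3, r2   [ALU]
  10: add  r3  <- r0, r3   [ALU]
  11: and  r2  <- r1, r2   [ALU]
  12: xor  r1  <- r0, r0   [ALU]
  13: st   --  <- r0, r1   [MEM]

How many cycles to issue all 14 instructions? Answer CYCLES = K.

CYCLES = 9

t=0 i0/i1:beq.BR+sll.ALU ; dual
t=1 i2/i3:sub.ALU+st.MEM ; dual
t=2 i4:and.ALU ; WAW r3
t=3 i5:ld.MEM ; no-port MEM/BR
t=4 i6/i7:blt.BR+sll.ALU ; dual
t=5 i8/i9:or.ALU+sub.ALU ; dual
t=6 i10/i11:add.ALU+and.ALU ; dual
t=7 i12:xor.ALU ; RAW r1
t=8 i13:st.MEM ; tail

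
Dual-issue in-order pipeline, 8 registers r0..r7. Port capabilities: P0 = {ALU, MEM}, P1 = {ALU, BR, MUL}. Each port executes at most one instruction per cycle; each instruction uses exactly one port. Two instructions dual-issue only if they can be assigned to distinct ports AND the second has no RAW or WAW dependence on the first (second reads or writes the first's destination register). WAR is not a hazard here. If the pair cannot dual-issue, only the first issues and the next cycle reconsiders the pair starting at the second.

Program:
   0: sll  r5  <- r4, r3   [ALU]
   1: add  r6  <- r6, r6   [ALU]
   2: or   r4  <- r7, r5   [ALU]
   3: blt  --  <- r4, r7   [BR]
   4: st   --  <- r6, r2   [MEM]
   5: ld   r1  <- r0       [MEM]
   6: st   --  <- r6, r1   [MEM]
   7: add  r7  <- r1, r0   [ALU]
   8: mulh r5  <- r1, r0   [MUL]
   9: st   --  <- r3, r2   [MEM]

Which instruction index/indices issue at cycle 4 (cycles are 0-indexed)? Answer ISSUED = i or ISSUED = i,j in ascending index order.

ISSUED = 6,7

  cy0 -> i0+i1 (sll+add) 2-wide
  cy1 -> i2 (or) RAW r4
  cy2 -> i3+i4 (blt+st) 2-wide
  cy3 -> i5 (ld) no-port MEM/MEM
  cy4 -> i6+i7 (st+add) 2-wide
  cy5 -> i8+i9 (mulh+st) 2-wide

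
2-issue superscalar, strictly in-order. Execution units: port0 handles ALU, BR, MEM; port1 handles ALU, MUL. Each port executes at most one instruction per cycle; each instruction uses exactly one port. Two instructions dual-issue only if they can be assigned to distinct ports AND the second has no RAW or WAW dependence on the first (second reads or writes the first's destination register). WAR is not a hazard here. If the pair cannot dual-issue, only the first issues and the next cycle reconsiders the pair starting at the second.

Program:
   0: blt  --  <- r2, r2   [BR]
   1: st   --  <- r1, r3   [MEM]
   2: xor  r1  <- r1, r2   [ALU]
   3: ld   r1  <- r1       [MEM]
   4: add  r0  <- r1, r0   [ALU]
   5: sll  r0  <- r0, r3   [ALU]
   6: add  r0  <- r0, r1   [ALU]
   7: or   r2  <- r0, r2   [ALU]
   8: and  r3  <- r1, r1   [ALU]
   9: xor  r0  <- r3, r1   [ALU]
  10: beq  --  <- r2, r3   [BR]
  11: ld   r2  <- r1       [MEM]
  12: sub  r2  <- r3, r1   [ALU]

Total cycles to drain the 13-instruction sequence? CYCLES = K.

CYCLES = 10

#0 head=0: blt i0 no-port BR/MEM
#1 head=1: st+xor i1/i2 dual
#2 head=3: ld i3 RAW r1
#3 head=4: add i4 RAW+WAW r0
#4 head=5: sll i5 RAW+WAW r0
#5 head=6: add i6 RAW r0
#6 head=7: or+and i7/i8 dual
#7 head=9: xor+beq i9/i10 dual
#8 head=11: ld i11 WAW r2
#9 head=12: sub i12 tail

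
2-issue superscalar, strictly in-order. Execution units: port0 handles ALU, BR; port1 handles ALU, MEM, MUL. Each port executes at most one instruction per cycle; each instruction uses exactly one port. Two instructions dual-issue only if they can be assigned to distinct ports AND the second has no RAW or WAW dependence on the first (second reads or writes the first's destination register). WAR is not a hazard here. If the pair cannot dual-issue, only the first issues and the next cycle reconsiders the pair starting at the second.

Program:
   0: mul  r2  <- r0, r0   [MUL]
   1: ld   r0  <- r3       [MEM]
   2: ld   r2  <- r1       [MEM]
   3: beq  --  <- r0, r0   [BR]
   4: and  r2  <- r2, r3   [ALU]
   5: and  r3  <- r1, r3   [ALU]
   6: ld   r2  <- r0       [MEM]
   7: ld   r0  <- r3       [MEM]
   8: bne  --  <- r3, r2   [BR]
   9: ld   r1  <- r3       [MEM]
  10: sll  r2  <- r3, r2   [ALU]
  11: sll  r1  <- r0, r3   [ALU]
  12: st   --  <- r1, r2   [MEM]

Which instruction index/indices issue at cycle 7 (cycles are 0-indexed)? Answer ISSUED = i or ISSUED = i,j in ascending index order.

#0 head=0: mul i0 no-port MUL/MEM
#1 head=1: ld i1 no-port MEM/MEM
#2 head=2: ld/beq i2+i3 pair
#3 head=4: and/and i4+i5 pair
#4 head=6: ld i6 no-port MEM/MEM
#5 head=7: ld/bne i7+i8 pair
#6 head=9: ld/sll i9+i10 pair
#7 head=11: sll i11 RAW r1
#8 head=12: st i12 tail

ISSUED = 11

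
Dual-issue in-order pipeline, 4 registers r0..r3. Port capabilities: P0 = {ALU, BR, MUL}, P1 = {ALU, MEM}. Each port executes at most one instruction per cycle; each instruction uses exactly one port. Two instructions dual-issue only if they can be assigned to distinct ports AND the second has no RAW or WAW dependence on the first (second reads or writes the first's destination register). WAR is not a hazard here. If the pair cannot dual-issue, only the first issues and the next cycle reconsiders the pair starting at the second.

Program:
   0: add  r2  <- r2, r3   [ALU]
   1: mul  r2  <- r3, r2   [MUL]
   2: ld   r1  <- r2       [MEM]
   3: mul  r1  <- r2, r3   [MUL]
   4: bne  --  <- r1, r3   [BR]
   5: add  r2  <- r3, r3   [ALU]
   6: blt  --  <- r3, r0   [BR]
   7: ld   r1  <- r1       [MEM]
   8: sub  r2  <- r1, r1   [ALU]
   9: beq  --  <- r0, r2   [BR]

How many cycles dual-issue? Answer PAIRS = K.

0. add @i0  | RAW+WAW r2
1. mul @i1  | RAW r2
2. ld @i2  | WAW r1
3. mul @i3  | no-port MUL/BR
4. bne/add @i4+i5  | 2-wide
5. blt/ld @i6+i7  | 2-wide
6. sub @i8  | RAW r2
7. beq @i9  | tail

PAIRS = 2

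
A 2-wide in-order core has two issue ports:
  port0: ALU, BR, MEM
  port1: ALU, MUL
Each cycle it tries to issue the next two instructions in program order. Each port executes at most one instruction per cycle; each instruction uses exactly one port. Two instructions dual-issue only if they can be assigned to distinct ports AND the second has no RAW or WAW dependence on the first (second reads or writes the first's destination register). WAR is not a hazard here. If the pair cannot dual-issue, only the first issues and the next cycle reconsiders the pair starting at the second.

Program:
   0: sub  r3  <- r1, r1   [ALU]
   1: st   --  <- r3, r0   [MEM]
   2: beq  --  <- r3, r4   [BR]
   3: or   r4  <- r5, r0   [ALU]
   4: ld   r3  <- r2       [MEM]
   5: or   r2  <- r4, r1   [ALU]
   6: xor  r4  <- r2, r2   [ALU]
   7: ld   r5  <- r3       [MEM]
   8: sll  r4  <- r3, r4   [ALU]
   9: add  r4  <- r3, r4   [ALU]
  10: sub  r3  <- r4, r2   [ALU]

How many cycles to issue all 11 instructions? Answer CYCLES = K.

#0 head=0: sub i0 RAW r3
#1 head=1: st i1 no-port MEM/BR
#2 head=2: beq;or i2/i3 2-wide
#3 head=4: ld;or i4/i5 2-wide
#4 head=6: xor;ld i6/i7 2-wide
#5 head=8: sll i8 RAW+WAW r4
#6 head=9: add i9 RAW r4
#7 head=10: sub i10 tail

CYCLES = 8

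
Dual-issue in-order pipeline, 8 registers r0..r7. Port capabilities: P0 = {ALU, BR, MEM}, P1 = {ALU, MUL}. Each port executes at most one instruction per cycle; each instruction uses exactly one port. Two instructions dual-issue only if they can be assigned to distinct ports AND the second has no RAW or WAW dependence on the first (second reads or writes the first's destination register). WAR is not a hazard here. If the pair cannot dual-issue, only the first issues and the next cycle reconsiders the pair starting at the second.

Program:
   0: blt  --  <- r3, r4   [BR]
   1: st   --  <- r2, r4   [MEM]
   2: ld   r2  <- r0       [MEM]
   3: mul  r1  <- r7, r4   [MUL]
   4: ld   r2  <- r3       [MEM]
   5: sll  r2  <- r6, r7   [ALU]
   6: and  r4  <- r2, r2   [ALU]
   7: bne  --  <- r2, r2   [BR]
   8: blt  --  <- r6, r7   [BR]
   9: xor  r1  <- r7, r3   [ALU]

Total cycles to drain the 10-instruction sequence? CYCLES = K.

c0: i0 blt  no-port BR/MEM
c1: i1 st  no-port MEM/MEM
c2: i2/i3 ld+mul  pair
c3: i4 ld  WAW r2
c4: i5 sll  RAW r2
c5: i6/i7 and+bne  pair
c6: i8/i9 blt+xor  pair

CYCLES = 7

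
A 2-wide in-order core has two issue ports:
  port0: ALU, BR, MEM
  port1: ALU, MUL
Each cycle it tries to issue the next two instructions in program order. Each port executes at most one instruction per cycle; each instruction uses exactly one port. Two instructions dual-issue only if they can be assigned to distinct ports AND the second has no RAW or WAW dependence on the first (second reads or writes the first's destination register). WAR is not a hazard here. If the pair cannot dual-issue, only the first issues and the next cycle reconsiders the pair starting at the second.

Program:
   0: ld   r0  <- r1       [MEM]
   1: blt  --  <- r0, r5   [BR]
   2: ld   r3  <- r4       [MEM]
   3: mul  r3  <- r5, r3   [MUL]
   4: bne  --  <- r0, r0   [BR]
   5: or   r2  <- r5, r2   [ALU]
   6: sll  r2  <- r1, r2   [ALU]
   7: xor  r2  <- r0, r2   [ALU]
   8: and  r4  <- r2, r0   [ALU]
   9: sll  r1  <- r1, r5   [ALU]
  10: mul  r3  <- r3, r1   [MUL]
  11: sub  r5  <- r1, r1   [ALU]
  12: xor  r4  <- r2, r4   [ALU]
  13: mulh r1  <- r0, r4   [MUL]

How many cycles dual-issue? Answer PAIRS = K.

c0: i0 ld  no-port MEM/BR
c1: i1 blt  no-port BR/MEM
c2: i2 ld  RAW+WAW r3
c3: i3,i4 mul+bne  pair
c4: i5 or  RAW+WAW r2
c5: i6 sll  RAW+WAW r2
c6: i7 xor  RAW r2
c7: i8,i9 and+sll  pair
c8: i10,i11 mul+sub  pair
c9: i12 xor  RAW r4
c10: i13 mulh  tail

PAIRS = 3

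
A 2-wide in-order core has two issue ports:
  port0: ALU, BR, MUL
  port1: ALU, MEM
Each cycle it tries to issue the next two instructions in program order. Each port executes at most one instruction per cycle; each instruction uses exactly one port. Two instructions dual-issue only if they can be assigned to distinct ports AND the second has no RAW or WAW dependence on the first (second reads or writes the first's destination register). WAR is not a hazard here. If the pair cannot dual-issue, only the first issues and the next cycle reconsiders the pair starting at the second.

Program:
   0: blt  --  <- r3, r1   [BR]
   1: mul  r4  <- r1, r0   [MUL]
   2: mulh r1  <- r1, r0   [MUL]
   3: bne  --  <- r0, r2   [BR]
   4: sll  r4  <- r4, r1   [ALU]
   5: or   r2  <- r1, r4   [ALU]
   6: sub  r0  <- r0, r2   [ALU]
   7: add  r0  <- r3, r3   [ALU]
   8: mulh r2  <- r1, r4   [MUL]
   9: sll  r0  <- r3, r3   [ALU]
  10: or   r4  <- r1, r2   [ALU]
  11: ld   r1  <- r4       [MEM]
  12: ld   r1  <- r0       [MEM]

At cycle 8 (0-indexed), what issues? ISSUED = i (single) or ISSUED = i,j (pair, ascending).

0. blt @i0  | no-port BR/MUL
1. mul @i1  | no-port MUL/MUL
2. mulh @i2  | no-port MUL/BR
3. bne/sll @i3,i4  | dual
4. or @i5  | RAW r2
5. sub @i6  | WAW r0
6. add/mulh @i7,i8  | dual
7. sll/or @i9,i10  | dual
8. ld @i11  | no-port MEM/MEM
9. ld @i12  | tail

ISSUED = 11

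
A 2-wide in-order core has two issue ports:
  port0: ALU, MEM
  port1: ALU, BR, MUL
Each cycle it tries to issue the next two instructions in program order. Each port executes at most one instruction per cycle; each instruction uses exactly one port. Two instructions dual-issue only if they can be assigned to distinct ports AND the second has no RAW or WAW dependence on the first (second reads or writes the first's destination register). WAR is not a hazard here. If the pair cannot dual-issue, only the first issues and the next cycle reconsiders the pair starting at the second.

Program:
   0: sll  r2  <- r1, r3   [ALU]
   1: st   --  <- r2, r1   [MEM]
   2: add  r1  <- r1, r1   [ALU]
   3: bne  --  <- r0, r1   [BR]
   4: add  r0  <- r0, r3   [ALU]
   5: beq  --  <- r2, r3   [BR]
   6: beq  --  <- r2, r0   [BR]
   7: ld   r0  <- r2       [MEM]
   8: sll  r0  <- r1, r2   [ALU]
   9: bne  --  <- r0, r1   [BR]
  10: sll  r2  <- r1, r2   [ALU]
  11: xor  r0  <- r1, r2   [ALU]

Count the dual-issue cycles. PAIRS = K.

t=0 i0:sll.ALU ; RAW r2
t=1 i1,i2:st.MEM/add.ALU ; pair
t=2 i3,i4:bne.BR/add.ALU ; pair
t=3 i5:beq.BR ; no-port BR/BR
t=4 i6,i7:beq.BR/ld.MEM ; pair
t=5 i8:sll.ALU ; RAW r0
t=6 i9,i10:bne.BR/sll.ALU ; pair
t=7 i11:xor.ALU ; tail

PAIRS = 4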